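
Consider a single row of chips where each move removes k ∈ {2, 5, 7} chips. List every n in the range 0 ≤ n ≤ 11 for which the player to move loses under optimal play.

0, 1, 4, 10

Build the Grundy sequence with g(k) = mex{g(k−s) : s ∈ {2, 5, 7}, s ≤ k}:
g(0) = mex{} = 0
g(1) = mex{} = 0
g(2) = mex{0} = 1
g(3) = mex{0} = 1
g(4) = mex{1} = 0
g(5) = mex{0,1} = 2
g(6) = mex{0} = 1
g(7) = mex{0,1,2} = 3
g(8) = mex{0,1} = 2
g(9) = mex{0,1,3} = 2
g(10) = mex{1,2} = 0
g(11) = mex{0,1,2} = 3
The P-positions (g = 0) in 0..11 are 0, 1, 4, 10.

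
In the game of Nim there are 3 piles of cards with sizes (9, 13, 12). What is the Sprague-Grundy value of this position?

Nim-sum: 9 XOR 13 XOR 12 = 8.

8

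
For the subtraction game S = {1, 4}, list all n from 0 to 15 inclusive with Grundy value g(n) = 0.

0, 2, 5, 7, 10, 12, 15

Grundy values for subtraction set {1, 4}:
k:     0  1  2  3  4  5  6  7  8  9 10 11 12 13 14 15
g(k):  0  1  0  1  2  0  1  0  1  2  0  1  0  1  2  0
The P-positions (g = 0) in 0..15 are 0, 2, 5, 7, 10, 12, 15.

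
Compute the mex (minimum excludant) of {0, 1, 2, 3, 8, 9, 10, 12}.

The values 0, 1, 2, 3 are all present; 4 is the first non-negative integer missing from the set.

4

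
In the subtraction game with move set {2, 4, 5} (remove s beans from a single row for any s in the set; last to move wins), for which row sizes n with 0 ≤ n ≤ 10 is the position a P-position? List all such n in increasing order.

0, 1, 7, 8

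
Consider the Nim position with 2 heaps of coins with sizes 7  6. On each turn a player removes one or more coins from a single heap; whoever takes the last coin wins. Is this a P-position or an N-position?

Compute the nim-sum pairwise:
7 XOR 6 = 1
The nim-sum is 1 ≠ 0, so this is an N-position: the player to move can win.

N-position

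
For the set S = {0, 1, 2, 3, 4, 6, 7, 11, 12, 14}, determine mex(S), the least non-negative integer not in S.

5

The values 0, 1, 2, 3, 4 are all present; 5 is the first non-negative integer missing from the set.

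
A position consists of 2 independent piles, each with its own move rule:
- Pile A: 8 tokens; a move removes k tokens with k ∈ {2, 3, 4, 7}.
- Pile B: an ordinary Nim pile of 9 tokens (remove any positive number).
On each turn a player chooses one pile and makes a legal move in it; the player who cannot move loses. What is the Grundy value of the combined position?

Build the Grundy sequence for pile A with g(k) = mex{g(k−s) : s ∈ {2, 3, 4, 7}, s ≤ k}:
k:     0  1  2  3  4  5  6  7  8
g(k):  0  0  1  1  2  2  0  3  1
So g(8) = 1.
Pile B is a plain Nim pile of size 9, so its Grundy value is 9.
By the Sprague-Grundy theorem, the Grundy value of a sum of independent games is the XOR of the component values.
Combined value = 1 XOR 9 = 8.

8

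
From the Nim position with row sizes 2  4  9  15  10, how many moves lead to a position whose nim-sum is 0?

3

Bitwise XOR of the heap sizes:
  0010  (2)
  0100  (4)
  1001  (9)
  1111  (15)
  1010  (10)
  ----
  1010  (10)
The overall nim-sum is X = 10. A row of size p has a winning move iff p XOR X < p (reduce it to p XOR X).
  2: 2 XOR 10 = 8 ≥ 2 — no move.
  4: 4 XOR 10 = 14 ≥ 4 — no move.
  9: 9 XOR 10 = 3 < 9 — winning move (to 3).
  15: 15 XOR 10 = 5 < 15 — winning move (to 5).
  10: 10 XOR 10 = 0 < 10 — winning move (to 0).
That gives 3 winning moves.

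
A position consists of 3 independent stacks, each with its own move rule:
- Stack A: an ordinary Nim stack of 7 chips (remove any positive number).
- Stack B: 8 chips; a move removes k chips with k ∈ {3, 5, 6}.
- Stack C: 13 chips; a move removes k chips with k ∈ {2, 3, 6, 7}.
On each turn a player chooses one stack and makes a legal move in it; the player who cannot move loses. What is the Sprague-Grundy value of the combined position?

7

Stack A is a plain Nim stack of size 7, so its Grundy value is 7.
For stack B, compute g(0), g(1), … with moves {3, 5, 6}:
k:     0  1  2  3  4  5  6  7  8
g(k):  0  0  0  1  1  1  2  2  2
So g(8) = 2.
For stack C, compute g(0), g(1), … with moves {2, 3, 6, 7}:
g(0) = mex{} = 0
g(1) = mex{} = 0
g(2) = mex{0} = 1
g(3) = mex{0} = 1
g(4) = mex{0,1} = 2
g(5) = mex{1} = 0
g(6) = mex{0,1,2} = 3
g(7) = mex{0,2} = 1
g(8) = mex{0,1,3} = 2
g(9) = mex{1,3} = 0
g(10) = mex{1,2} = 0
g(11) = mex{0,2} = 1
g(12) = mex{0,3} = 1
g(13) = mex{0,1,3} = 2
So g(13) = 2.
By the Sprague-Grundy theorem, the Grundy value of a sum of independent games is the XOR of the component values.
Combined value = 7 XOR 2 XOR 2 = 7.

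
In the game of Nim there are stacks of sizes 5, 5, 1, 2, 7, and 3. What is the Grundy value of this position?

Nim-sum: 5 ⊕ 5 ⊕ 1 ⊕ 2 ⊕ 7 ⊕ 3 = 7.

7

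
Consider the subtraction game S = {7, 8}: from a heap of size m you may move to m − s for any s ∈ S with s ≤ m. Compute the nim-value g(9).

1

Build the Grundy sequence with g(k) = mex{g(k−s) : s ∈ {7, 8}, s ≤ k}:
k:     0  1  2  3  4  5  6  7  8  9
g(k):  0  0  0  0  0  0  0  1  1  1
So g(9) = 1.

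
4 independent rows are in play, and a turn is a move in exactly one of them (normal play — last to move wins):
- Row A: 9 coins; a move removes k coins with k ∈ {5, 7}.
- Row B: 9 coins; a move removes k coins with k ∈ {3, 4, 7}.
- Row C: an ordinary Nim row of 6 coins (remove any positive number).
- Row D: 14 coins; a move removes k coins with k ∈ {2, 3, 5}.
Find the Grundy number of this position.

4

Build the Grundy sequence for row A with g(k) = mex{g(k−s) : s ∈ {5, 7}, s ≤ k}:
g(0) = mex{} = 0
g(1) = mex{} = 0
g(2) = mex{} = 0
g(3) = mex{} = 0
g(4) = mex{} = 0
g(5) = mex{0} = 1
g(6) = mex{0} = 1
g(7) = mex{0} = 1
g(8) = mex{0} = 1
g(9) = mex{0} = 1
So g(9) = 1.
For row B, compute g(0), g(1), … with moves {3, 4, 7}:
g(0) = mex{} = 0
g(1) = mex{} = 0
g(2) = mex{} = 0
g(3) = mex{0} = 1
g(4) = mex{0} = 1
g(5) = mex{0} = 1
g(6) = mex{0,1} = 2
g(7) = mex{0,1} = 2
g(8) = mex{0,1} = 2
g(9) = mex{0,1,2} = 3
So g(9) = 3.
Row C is a plain Nim row of size 6, so its Grundy value is 6.
Grundy values for row D (subtraction set {2, 3, 5}):
g(0) = mex{} = 0
g(1) = mex{} = 0
g(2) = mex{0} = 1
g(3) = mex{0} = 1
g(4) = mex{0,1} = 2
g(5) = mex{0,1} = 2
g(6) = mex{0,1,2} = 3
g(7) = mex{1,2} = 0
g(8) = mex{1,2,3} = 0
g(9) = mex{0,2,3} = 1
g(10) = mex{0,2} = 1
g(11) = mex{0,1,3} = 2
g(12) = mex{0,1} = 2
g(13) = mex{0,1,2} = 3
g(14) = mex{1,2} = 0
So g(14) = 0.
The value of a disjunctive sum is the nim-sum of the parts.
Combined value = 1 XOR 3 XOR 6 XOR 0 = 4.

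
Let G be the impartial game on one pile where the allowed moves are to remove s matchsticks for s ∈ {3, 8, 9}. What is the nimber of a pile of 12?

Compute g(0), g(1), … for moves {3, 8, 9}:
k:     0  1  2  3  4  5  6  7  8  9 10 11 12
g(k):  0  0  0  1  1  1  0  0  2  1  1  3  0
So g(12) = 0.

0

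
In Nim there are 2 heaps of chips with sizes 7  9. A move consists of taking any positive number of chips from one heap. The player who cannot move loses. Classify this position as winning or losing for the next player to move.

In binary:
  0111  (7)
  1001  (9)
  ----
  1110  (14)
The nim-sum is 14 ≠ 0, so this is an N-position: the player to move can win.

Winning position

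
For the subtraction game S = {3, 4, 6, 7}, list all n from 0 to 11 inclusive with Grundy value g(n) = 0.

Compute g(0), g(1), … for moves {3, 4, 6, 7}:
k:     0  1  2  3  4  5  6  7  8  9 10 11
g(k):  0  0  0  1  1  1  2  2  2  3  0  0
The P-positions (g = 0) in 0..11 are 0, 1, 2, 10, 11.

0, 1, 2, 10, 11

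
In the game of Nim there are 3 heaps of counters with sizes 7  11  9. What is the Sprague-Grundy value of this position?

Compute the nim-sum pairwise:
7 ⊕ 11 = 12
12 ⊕ 9 = 5

5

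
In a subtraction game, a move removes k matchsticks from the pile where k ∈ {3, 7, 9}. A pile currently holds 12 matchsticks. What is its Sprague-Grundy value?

Compute g(0), g(1), … for moves {3, 7, 9}:
g(0) = mex{} = 0
g(1) = mex{} = 0
g(2) = mex{} = 0
g(3) = mex{0} = 1
g(4) = mex{0} = 1
g(5) = mex{0} = 1
g(6) = mex{1} = 0
g(7) = mex{0,1} = 2
g(8) = mex{0,1} = 2
g(9) = mex{0} = 1
g(10) = mex{0,1,2} = 3
g(11) = mex{0,1,2} = 3
g(12) = mex{1} = 0
So g(12) = 0.

0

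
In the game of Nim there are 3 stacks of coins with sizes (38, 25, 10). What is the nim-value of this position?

Compute the nim-sum pairwise:
38 ^ 25 = 63
63 ^ 10 = 53

53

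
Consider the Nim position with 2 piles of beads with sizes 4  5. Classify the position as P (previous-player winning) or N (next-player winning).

N-position

In binary:
  100  (4)
  101  (5)
  ---
  001  (1)
The nim-sum is 1 ≠ 0, so this is an N-position: the player to move can win.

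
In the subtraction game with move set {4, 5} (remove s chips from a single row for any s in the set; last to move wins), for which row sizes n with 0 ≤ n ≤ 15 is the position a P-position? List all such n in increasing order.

0, 1, 2, 3, 9, 10, 11, 12

Grundy values for subtraction set {4, 5}:
k:     0  1  2  3  4  5  6  7  8  9 10 11 12 13 14 15
g(k):  0  0  0  0  1  1  1  1  2  0  0  0  0  1  1  1
The P-positions (g = 0) in 0..15 are 0, 1, 2, 3, 9, 10, 11, 12.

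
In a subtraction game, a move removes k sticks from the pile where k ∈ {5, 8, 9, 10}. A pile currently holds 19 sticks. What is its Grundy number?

0

Build the Grundy sequence with g(k) = mex{g(k−s) : s ∈ {5, 8, 9, 10}, s ≤ k}:
k:     0  1  2  3  4  5  6  7  8  9 10 11 12 13 14 15 16 17 18 19
g(k):  0  0  0  0  0  1  1  1  1  1  2  2  2  2  2  0  0  0  0  0
So g(19) = 0.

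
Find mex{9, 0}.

1

0 is in the set but 1 is not, so the mex is 1.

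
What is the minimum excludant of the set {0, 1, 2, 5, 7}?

The values 0, 1, 2 are all present; 3 is the first non-negative integer missing from the set.

3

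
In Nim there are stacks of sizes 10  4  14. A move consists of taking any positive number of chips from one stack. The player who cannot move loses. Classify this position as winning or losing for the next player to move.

Compute the nim-sum pairwise:
10 XOR 4 = 14
14 XOR 14 = 0
The nim-sum is 0, so this is a P-position: the player to move is in a losing position under optimal play.

Losing position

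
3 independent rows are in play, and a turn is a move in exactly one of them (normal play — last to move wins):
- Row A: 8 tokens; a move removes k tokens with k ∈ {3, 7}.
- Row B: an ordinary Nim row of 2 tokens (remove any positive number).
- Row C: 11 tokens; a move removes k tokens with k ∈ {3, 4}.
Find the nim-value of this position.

Grundy values for row A (subtraction set {3, 7}):
g(0) = mex{} = 0
g(1) = mex{} = 0
g(2) = mex{} = 0
g(3) = mex{0} = 1
g(4) = mex{0} = 1
g(5) = mex{0} = 1
g(6) = mex{1} = 0
g(7) = mex{0,1} = 2
g(8) = mex{0,1} = 2
So g(8) = 2.
Row B is a plain Nim row of size 2, so its Grundy value is 2.
For row C, compute g(0), g(1), … with moves {3, 4}:
k:     0  1  2  3  4  5  6  7  8  9 10 11
g(k):  0  0  0  1  1  1  2  0  0  0  1  1
So g(11) = 1.
By the Sprague-Grundy theorem, the Grundy value of a sum of independent games is the XOR of the component values.
Combined value = 2 ⊕ 2 ⊕ 1 = 1.

1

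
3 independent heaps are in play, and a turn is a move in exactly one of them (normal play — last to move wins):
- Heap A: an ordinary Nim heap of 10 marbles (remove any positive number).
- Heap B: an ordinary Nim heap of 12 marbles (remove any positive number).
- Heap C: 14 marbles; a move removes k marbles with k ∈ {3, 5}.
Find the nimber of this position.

4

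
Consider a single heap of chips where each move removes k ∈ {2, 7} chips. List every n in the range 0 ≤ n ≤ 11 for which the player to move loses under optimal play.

0, 1, 4, 5, 9, 10

Compute g(0), g(1), … for moves {2, 7}:
k:     0  1  2  3  4  5  6  7  8  9 10 11
g(k):  0  0  1  1  0  0  1  1  2  0  0  1
The P-positions (g = 0) in 0..11 are 0, 1, 4, 5, 9, 10.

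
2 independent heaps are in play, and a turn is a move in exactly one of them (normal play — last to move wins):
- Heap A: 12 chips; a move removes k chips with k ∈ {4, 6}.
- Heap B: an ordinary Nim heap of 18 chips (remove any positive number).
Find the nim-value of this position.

For heap A, compute g(0), g(1), … with moves {4, 6}:
g(0) = mex{} = 0
g(1) = mex{} = 0
g(2) = mex{} = 0
g(3) = mex{} = 0
g(4) = mex{0} = 1
g(5) = mex{0} = 1
g(6) = mex{0} = 1
g(7) = mex{0} = 1
g(8) = mex{0,1} = 2
g(9) = mex{0,1} = 2
g(10) = mex{1} = 0
g(11) = mex{1} = 0
g(12) = mex{1,2} = 0
So g(12) = 0.
Heap B is a plain Nim heap of size 18, so its Grundy value is 18.
By the Sprague-Grundy theorem, the Grundy value of a sum of independent games is the XOR of the component values.
Combined value = 0 ⊕ 18 = 18.

18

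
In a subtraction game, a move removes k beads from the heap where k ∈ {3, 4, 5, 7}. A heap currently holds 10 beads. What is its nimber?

0

Compute g(0), g(1), … for moves {3, 4, 5, 7}:
k:     0  1  2  3  4  5  6  7  8  9 10
g(k):  0  0  0  1  1  1  2  2  2  3  0
So g(10) = 0.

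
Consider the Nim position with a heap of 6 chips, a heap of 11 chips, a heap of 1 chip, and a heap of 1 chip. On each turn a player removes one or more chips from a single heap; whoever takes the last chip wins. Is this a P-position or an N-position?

N-position

Compute the nim-sum pairwise:
6 XOR 11 = 13
13 XOR 1 = 12
12 XOR 1 = 13
The nim-sum is 13 ≠ 0, so this is an N-position: the player to move can win.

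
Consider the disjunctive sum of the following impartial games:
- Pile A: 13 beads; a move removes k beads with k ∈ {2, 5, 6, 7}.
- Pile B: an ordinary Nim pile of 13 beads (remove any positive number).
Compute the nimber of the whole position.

13

Build the Grundy sequence for pile A with g(k) = mex{g(k−s) : s ∈ {2, 5, 6, 7}, s ≤ k}:
g(0) = mex{} = 0
g(1) = mex{} = 0
g(2) = mex{0} = 1
g(3) = mex{0} = 1
g(4) = mex{1} = 0
g(5) = mex{0,1} = 2
g(6) = mex{0} = 1
g(7) = mex{0,1,2} = 3
g(8) = mex{0,1} = 2
g(9) = mex{0,1,3} = 2
g(10) = mex{0,1,2} = 3
g(11) = mex{0,1,2} = 3
g(12) = mex{1,2,3} = 0
g(13) = mex{1,2,3} = 0
So g(13) = 0.
Pile B is a plain Nim pile of size 13, so its Grundy value is 13.
The value of a disjunctive sum is the nim-sum of the parts.
Combined value = 0 ⊕ 13 = 13.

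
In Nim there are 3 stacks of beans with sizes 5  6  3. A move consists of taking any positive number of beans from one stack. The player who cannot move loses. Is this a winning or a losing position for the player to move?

Losing position

Compute the nim-sum pairwise:
5 XOR 6 = 3
3 XOR 3 = 0
The nim-sum is 0, so this is a P-position: the player to move is in a losing position under optimal play.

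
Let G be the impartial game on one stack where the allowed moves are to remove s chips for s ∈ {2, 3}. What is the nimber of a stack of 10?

Grundy values for subtraction set {2, 3}:
k:     0  1  2  3  4  5  6  7  8  9 10
g(k):  0  0  1  1  2  0  0  1  1  2  0
So g(10) = 0.

0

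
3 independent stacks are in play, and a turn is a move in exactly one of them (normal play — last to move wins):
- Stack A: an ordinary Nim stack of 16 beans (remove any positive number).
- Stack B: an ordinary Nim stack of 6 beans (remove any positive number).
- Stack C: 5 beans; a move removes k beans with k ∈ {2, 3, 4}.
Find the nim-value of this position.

20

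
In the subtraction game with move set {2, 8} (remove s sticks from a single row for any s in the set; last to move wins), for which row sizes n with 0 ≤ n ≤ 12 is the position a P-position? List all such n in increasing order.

Compute g(0), g(1), … for moves {2, 8}:
k:     0  1  2  3  4  5  6  7  8  9 10 11 12
g(k):  0  0  1  1  0  0  1  1  2  2  0  0  1
The P-positions (g = 0) in 0..12 are 0, 1, 4, 5, 10, 11.

0, 1, 4, 5, 10, 11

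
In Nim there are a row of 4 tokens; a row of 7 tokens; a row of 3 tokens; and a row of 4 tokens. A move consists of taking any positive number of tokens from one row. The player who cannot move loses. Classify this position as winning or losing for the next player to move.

Nim-sum: 4 ⊕ 7 ⊕ 3 ⊕ 4 = 4.
The nim-sum is 4 ≠ 0, so this is an N-position: the player to move can win.

Winning position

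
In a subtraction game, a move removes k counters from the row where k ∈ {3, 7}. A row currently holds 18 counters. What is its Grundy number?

2

Build the Grundy sequence with g(k) = mex{g(k−s) : s ∈ {3, 7}, s ≤ k}:
k:     0  1  2  3  4  5  6  7  8  9 10 11 12 13 14 15 16 17 18
g(k):  0  0  0  1  1  1  0  2  2  1  0  0  0  1  1  1  0  2  2
So g(18) = 2.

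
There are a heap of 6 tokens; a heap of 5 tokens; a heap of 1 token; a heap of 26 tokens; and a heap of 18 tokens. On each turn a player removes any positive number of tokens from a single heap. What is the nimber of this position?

10

Compute the nim-sum pairwise:
6 ^ 5 = 3
3 ^ 1 = 2
2 ^ 26 = 24
24 ^ 18 = 10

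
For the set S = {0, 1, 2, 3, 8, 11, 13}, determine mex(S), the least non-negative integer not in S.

4

The values 0, 1, 2, 3 are all present; 4 is the first non-negative integer missing from the set.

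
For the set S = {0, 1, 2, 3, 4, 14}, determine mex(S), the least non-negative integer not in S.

5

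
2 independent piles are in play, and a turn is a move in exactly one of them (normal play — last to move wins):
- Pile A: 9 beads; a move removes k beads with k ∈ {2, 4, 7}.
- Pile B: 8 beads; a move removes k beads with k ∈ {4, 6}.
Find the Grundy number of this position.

2

Build the Grundy sequence for pile A with g(k) = mex{g(k−s) : s ∈ {2, 4, 7}, s ≤ k}:
g(0) = mex{} = 0
g(1) = mex{} = 0
g(2) = mex{0} = 1
g(3) = mex{0} = 1
g(4) = mex{0,1} = 2
g(5) = mex{0,1} = 2
g(6) = mex{1,2} = 0
g(7) = mex{0,1,2} = 3
g(8) = mex{0,2} = 1
g(9) = mex{1,2,3} = 0
So g(9) = 0.
Build the Grundy sequence for pile B with g(k) = mex{g(k−s) : s ∈ {4, 6}, s ≤ k}:
g(0) = mex{} = 0
g(1) = mex{} = 0
g(2) = mex{} = 0
g(3) = mex{} = 0
g(4) = mex{0} = 1
g(5) = mex{0} = 1
g(6) = mex{0} = 1
g(7) = mex{0} = 1
g(8) = mex{0,1} = 2
So g(8) = 2.
The value of a disjunctive sum is the nim-sum of the parts.
Combined value = 0 ⊕ 2 = 2.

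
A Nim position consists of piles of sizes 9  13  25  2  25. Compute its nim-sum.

6

Nim-sum: 9 ⊕ 13 ⊕ 25 ⊕ 2 ⊕ 25 = 6.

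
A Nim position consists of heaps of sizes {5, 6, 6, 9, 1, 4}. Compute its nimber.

9

Compute the nim-sum pairwise:
5 ⊕ 6 = 3
3 ⊕ 6 = 5
5 ⊕ 9 = 12
12 ⊕ 1 = 13
13 ⊕ 4 = 9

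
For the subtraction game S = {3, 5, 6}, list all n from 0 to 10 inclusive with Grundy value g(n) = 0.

0, 1, 2, 9, 10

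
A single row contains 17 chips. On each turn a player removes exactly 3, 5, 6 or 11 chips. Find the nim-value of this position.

0

Compute g(0), g(1), … for moves {3, 5, 6, 11}:
k:     0  1  2  3  4  5  6  7  8  9 10 11 12 13 14 15 16 17
g(k):  0  0  0  1  1  1  2  2  2  0  0  3  1  1  4  2  2  0
So g(17) = 0.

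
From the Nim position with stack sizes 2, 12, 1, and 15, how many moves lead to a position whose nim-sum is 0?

0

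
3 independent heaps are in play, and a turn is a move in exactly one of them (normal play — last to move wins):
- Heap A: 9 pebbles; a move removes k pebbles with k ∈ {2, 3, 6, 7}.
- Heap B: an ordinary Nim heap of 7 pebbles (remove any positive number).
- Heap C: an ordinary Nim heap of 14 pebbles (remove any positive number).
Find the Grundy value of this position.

9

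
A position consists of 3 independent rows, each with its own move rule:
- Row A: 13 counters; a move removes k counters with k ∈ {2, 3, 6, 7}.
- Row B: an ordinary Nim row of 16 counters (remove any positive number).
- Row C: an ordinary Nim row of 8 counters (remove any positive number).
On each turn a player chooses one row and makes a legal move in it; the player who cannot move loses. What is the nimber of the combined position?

For row A, compute g(0), g(1), … with moves {2, 3, 6, 7}:
k:     0  1  2  3  4  5  6  7  8  9 10 11 12 13
g(k):  0  0  1  1  2  0  3  1  2  0  0  1  1  2
So g(13) = 2.
Row B is a plain Nim row of size 16, so its Grundy value is 16.
Row C is a plain Nim row of size 8, so its Grundy value is 8.
By the Sprague-Grundy theorem, the Grundy value of a sum of independent games is the XOR of the component values.
Combined value = 2 XOR 16 XOR 8 = 26.

26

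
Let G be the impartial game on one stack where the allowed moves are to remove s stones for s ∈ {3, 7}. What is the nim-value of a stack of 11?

0

Compute g(0), g(1), … for moves {3, 7}:
k:     0  1  2  3  4  5  6  7  8  9 10 11
g(k):  0  0  0  1  1  1  0  2  2  1  0  0
So g(11) = 0.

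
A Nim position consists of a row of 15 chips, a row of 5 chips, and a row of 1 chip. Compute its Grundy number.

11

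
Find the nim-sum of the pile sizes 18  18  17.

17

Nim-sum: 18 ⊕ 18 ⊕ 17 = 17.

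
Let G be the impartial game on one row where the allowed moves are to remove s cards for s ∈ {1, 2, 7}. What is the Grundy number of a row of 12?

0

Build the Grundy sequence with g(k) = mex{g(k−s) : s ∈ {1, 2, 7}, s ≤ k}:
g(0) = mex{} = 0
g(1) = mex{0} = 1
g(2) = mex{0,1} = 2
g(3) = mex{1,2} = 0
g(4) = mex{0,2} = 1
g(5) = mex{0,1} = 2
g(6) = mex{1,2} = 0
g(7) = mex{0,2} = 1
g(8) = mex{0,1} = 2
g(9) = mex{1,2} = 0
g(10) = mex{0,2} = 1
g(11) = mex{0,1} = 2
g(12) = mex{1,2} = 0
So g(12) = 0.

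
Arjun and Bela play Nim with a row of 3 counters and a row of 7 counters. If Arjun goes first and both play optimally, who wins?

Arjun wins

Compute the nim-sum pairwise:
3 XOR 7 = 4
The nim-sum is 4 ≠ 0, so this is an N-position: the player to move can win; Arjun has a winning move.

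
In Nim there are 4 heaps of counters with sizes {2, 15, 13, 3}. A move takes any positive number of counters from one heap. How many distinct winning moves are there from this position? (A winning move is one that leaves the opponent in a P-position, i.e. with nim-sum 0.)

3

In binary:
  0010  (2)
  1111  (15)
  1101  (13)
  0011  (3)
  ----
  0011  (3)
The overall nim-sum is X = 3. A heap of size p has a winning move iff p XOR X < p (reduce it to p XOR X).
  2: 2 XOR 3 = 1 < 2 — winning move (to 1).
  15: 15 XOR 3 = 12 < 15 — winning move (to 12).
  13: 13 XOR 3 = 14 ≥ 13 — no move.
  3: 3 XOR 3 = 0 < 3 — winning move (to 0).
That gives 3 winning moves.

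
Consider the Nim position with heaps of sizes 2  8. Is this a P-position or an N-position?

Nim-sum: 2 XOR 8 = 10.
The nim-sum is 10 ≠ 0, so this is an N-position: the player to move can win.

N-position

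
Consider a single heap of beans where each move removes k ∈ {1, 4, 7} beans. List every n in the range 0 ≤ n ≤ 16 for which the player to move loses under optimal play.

0, 2, 5, 8, 10, 13, 16

Build the Grundy sequence with g(k) = mex{g(k−s) : s ∈ {1, 4, 7}, s ≤ k}:
k:     0  1  2  3  4  5  6  7  8  9 10 11 12 13 14 15 16
g(k):  0  1  0  1  2  0  1  2  0  1  0  1  2  0  1  2  0
The P-positions (g = 0) in 0..16 are 0, 2, 5, 8, 10, 13, 16.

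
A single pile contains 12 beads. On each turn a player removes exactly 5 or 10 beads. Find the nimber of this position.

Build the Grundy sequence with g(k) = mex{g(k−s) : s ∈ {5, 10}, s ≤ k}:
k:     0  1  2  3  4  5  6  7  8  9 10 11 12
g(k):  0  0  0  0  0  1  1  1  1  1  2  2  2
So g(12) = 2.

2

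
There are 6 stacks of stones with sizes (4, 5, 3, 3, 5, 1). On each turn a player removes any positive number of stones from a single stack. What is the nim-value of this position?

5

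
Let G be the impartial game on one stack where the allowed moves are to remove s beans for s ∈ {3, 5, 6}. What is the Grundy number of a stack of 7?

Build the Grundy sequence with g(k) = mex{g(k−s) : s ∈ {3, 5, 6}, s ≤ k}:
g(0) = mex{} = 0
g(1) = mex{} = 0
g(2) = mex{} = 0
g(3) = mex{0} = 1
g(4) = mex{0} = 1
g(5) = mex{0} = 1
g(6) = mex{0,1} = 2
g(7) = mex{0,1} = 2
So g(7) = 2.

2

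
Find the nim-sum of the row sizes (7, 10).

Write each in binary and XOR column by column:
  0111  (7)
  1010  (10)
  ----
  1101  (13)

13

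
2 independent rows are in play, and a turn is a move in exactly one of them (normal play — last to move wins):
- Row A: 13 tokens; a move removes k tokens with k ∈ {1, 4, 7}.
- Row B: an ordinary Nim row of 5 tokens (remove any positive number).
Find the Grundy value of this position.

5

For row A, compute g(0), g(1), … with moves {1, 4, 7}:
k:     0  1  2  3  4  5  6  7  8  9 10 11 12 13
g(k):  0  1  0  1  2  0  1  2  0  1  0  1  2  0
So g(13) = 0.
Row B is a plain Nim row of size 5, so its Grundy value is 5.
The value of a disjunctive sum is the nim-sum of the parts.
Combined value = 0 ⊕ 5 = 5.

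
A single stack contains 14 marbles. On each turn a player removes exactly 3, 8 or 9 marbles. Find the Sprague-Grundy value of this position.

2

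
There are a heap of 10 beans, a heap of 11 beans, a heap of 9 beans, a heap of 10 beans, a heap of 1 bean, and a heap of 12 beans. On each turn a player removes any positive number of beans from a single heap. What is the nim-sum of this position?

15

Nim-sum: 10 XOR 11 XOR 9 XOR 10 XOR 1 XOR 12 = 15.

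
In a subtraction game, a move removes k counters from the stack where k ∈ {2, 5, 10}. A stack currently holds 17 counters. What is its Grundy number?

Compute g(0), g(1), … for moves {2, 5, 10}:
k:     0  1  2  3  4  5  6  7  8  9 10 11 12 13 14 15 16 17
g(k):  0  0  1  1  0  2  1  0  0  1  1  2  2  3  3  0  0  1
So g(17) = 1.

1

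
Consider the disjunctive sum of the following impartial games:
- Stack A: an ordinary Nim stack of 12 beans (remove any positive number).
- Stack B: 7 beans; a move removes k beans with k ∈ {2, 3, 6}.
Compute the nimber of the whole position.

13

Stack A is a plain Nim stack of size 12, so its Grundy value is 12.
Build the Grundy sequence for stack B with g(k) = mex{g(k−s) : s ∈ {2, 3, 6}, s ≤ k}:
g(0) = mex{} = 0
g(1) = mex{} = 0
g(2) = mex{0} = 1
g(3) = mex{0} = 1
g(4) = mex{0,1} = 2
g(5) = mex{1} = 0
g(6) = mex{0,1,2} = 3
g(7) = mex{0,2} = 1
So g(7) = 1.
By the Sprague-Grundy theorem, the Grundy value of a sum of independent games is the XOR of the component values.
Combined value = 12 XOR 1 = 13.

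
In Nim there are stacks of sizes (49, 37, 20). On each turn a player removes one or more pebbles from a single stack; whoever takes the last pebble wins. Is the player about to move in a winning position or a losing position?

Compute the nim-sum pairwise:
49 ⊕ 37 = 20
20 ⊕ 20 = 0
The nim-sum is 0, so this is a P-position: the player to move is in a losing position under optimal play.

Losing position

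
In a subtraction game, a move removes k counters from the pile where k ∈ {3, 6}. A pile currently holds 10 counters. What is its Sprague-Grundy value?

Grundy values for subtraction set {3, 6}:
k:     0  1  2  3  4  5  6  7  8  9 10
g(k):  0  0  0  1  1  1  2  2  2  0  0
So g(10) = 0.

0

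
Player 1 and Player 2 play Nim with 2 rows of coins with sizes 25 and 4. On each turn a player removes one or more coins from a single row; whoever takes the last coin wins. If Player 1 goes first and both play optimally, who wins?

Player 1 wins

In binary:
  11001  (25)
  00100  (4)
  -----
  11101  (29)
The nim-sum is 29 ≠ 0, so this is an N-position: the player to move can win; Player 1 has a winning move.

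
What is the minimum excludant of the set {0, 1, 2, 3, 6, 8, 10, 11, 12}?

The values 0, 1, 2, 3 are all present; 4 is the first non-negative integer missing from the set.

4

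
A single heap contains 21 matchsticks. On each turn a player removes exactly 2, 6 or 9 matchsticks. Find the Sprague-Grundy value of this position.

1

Compute g(0), g(1), … for moves {2, 6, 9}:
k:     0  1  2  3  4  5  6  7  8  9 10 11 12 13 14 15 16 17 18 19 20 21
g(k):  0  0  1  1  0  0  1  1  0  2  1  3  0  2  1  0  0  1  1  0  0  1
So g(21) = 1.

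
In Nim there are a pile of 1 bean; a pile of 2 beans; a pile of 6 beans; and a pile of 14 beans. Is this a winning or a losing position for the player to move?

Winning position

Nim-sum: 1 ^ 2 ^ 6 ^ 14 = 11.
The nim-sum is 11 ≠ 0, so this is an N-position: the player to move can win.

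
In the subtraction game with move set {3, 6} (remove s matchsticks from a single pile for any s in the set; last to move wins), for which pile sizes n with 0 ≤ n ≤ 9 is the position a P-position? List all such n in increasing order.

0, 1, 2, 9

Compute g(0), g(1), … for moves {3, 6}:
g(0) = mex{} = 0
g(1) = mex{} = 0
g(2) = mex{} = 0
g(3) = mex{0} = 1
g(4) = mex{0} = 1
g(5) = mex{0} = 1
g(6) = mex{0,1} = 2
g(7) = mex{0,1} = 2
g(8) = mex{0,1} = 2
g(9) = mex{1,2} = 0
The P-positions (g = 0) in 0..9 are 0, 1, 2, 9.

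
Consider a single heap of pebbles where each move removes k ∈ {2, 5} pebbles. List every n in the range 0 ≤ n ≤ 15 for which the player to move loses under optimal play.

0, 1, 4, 7, 8, 11, 14, 15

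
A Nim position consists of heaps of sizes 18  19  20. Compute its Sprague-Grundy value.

Compute the nim-sum pairwise:
18 ^ 19 = 1
1 ^ 20 = 21

21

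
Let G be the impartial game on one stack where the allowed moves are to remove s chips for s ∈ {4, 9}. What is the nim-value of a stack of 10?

Build the Grundy sequence with g(k) = mex{g(k−s) : s ∈ {4, 9}, s ≤ k}:
k:     0  1  2  3  4  5  6  7  8  9 10
g(k):  0  0  0  0  1  1  1  1  0  2  2
So g(10) = 2.

2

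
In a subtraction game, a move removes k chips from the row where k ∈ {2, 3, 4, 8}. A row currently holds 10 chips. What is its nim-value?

2

Build the Grundy sequence with g(k) = mex{g(k−s) : s ∈ {2, 3, 4, 8}, s ≤ k}:
k:     0  1  2  3  4  5  6  7  8  9 10
g(k):  0  0  1  1  2  2  0  0  1  1  2
So g(10) = 2.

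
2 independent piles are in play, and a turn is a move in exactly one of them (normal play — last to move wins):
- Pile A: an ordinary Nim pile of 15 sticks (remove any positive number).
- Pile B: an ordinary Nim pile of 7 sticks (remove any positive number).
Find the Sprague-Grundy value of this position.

8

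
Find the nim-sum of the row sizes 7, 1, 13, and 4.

15

Compute the nim-sum pairwise:
7 ⊕ 1 = 6
6 ⊕ 13 = 11
11 ⊕ 4 = 15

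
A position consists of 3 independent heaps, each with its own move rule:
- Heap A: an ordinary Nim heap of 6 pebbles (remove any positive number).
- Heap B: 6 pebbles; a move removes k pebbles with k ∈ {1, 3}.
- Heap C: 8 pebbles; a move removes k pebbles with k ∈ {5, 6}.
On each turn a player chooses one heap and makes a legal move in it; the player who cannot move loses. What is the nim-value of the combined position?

7

Heap A is a plain Nim heap of size 6, so its Grundy value is 6.
Build the Grundy sequence for heap B with g(k) = mex{g(k−s) : s ∈ {1, 3}, s ≤ k}:
k:     0  1  2  3  4  5  6
g(k):  0  1  0  1  0  1  0
So g(6) = 0.
Build the Grundy sequence for heap C with g(k) = mex{g(k−s) : s ∈ {5, 6}, s ≤ k}:
k:     0  1  2  3  4  5  6  7  8
g(k):  0  0  0  0  0  1  1  1  1
So g(8) = 1.
The value of a disjunctive sum is the nim-sum of the parts.
Combined value = 6 ⊕ 0 ⊕ 1 = 7.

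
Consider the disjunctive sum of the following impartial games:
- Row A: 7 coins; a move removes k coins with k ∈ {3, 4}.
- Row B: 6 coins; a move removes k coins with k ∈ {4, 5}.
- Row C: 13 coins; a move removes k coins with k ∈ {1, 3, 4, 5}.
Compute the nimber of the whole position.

2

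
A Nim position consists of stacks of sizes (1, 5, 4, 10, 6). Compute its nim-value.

12

Nim-sum: 1 ⊕ 5 ⊕ 4 ⊕ 10 ⊕ 6 = 12.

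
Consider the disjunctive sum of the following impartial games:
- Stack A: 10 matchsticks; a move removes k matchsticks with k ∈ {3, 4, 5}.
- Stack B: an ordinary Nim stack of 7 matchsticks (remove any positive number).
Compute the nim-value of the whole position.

7

Build the Grundy sequence for stack A with g(k) = mex{g(k−s) : s ∈ {3, 4, 5}, s ≤ k}:
g(0) = mex{} = 0
g(1) = mex{} = 0
g(2) = mex{} = 0
g(3) = mex{0} = 1
g(4) = mex{0} = 1
g(5) = mex{0} = 1
g(6) = mex{0,1} = 2
g(7) = mex{0,1} = 2
g(8) = mex{1} = 0
g(9) = mex{1,2} = 0
g(10) = mex{1,2} = 0
So g(10) = 0.
Stack B is a plain Nim stack of size 7, so its Grundy value is 7.
By the Sprague-Grundy theorem, the Grundy value of a sum of independent games is the XOR of the component values.
Combined value = 0 XOR 7 = 7.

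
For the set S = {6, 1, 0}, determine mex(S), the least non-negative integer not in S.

The values 0, 1 are all present; 2 is the first non-negative integer missing from the set.

2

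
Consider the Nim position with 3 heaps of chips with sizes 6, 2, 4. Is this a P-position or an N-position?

P-position

Nim-sum: 6 ⊕ 2 ⊕ 4 = 0.
The nim-sum is 0, so this is a P-position: the player to move is in a losing position under optimal play.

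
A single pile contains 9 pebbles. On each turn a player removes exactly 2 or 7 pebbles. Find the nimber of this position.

0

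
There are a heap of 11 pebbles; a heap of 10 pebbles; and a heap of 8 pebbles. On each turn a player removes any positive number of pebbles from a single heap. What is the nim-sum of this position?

9

Nim-sum: 11 ^ 10 ^ 8 = 9.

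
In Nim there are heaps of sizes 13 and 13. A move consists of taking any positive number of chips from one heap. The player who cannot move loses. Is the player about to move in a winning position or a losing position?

Compute the nim-sum pairwise:
13 XOR 13 = 0
The nim-sum is 0, so this is a P-position: the player to move is in a losing position under optimal play.

Losing position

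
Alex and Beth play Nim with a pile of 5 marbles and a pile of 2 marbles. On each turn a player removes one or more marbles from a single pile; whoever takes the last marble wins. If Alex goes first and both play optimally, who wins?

Alex wins

Compute the nim-sum pairwise:
5 ^ 2 = 7
The nim-sum is 7 ≠ 0, so this is an N-position: the player to move can win; Alex has a winning move.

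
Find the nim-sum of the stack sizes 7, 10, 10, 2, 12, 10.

3

Compute the nim-sum pairwise:
7 ^ 10 = 13
13 ^ 10 = 7
7 ^ 2 = 5
5 ^ 12 = 9
9 ^ 10 = 3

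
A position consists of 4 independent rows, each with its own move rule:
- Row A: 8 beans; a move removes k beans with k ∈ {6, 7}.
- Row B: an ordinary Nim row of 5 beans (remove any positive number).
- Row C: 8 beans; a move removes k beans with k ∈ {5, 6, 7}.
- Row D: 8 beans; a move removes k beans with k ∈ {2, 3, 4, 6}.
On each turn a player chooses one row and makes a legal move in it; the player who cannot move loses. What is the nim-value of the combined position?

Grundy values for row A (subtraction set {6, 7}):
g(0) = mex{} = 0
g(1) = mex{} = 0
g(2) = mex{} = 0
g(3) = mex{} = 0
g(4) = mex{} = 0
g(5) = mex{} = 0
g(6) = mex{0} = 1
g(7) = mex{0} = 1
g(8) = mex{0} = 1
So g(8) = 1.
Row B is a plain Nim row of size 5, so its Grundy value is 5.
Build the Grundy sequence for row C with g(k) = mex{g(k−s) : s ∈ {5, 6, 7}, s ≤ k}:
g(0) = mex{} = 0
g(1) = mex{} = 0
g(2) = mex{} = 0
g(3) = mex{} = 0
g(4) = mex{} = 0
g(5) = mex{0} = 1
g(6) = mex{0} = 1
g(7) = mex{0} = 1
g(8) = mex{0} = 1
So g(8) = 1.
Build the Grundy sequence for row D with g(k) = mex{g(k−s) : s ∈ {2, 3, 4, 6}, s ≤ k}:
k:     0  1  2  3  4  5  6  7  8
g(k):  0  0  1  1  2  2  3  3  0
So g(8) = 0.
By the Sprague-Grundy theorem, the Grundy value of a sum of independent games is the XOR of the component values.
Combined value = 1 XOR 5 XOR 1 XOR 0 = 5.

5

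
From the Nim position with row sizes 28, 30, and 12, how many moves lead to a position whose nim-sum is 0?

Nim-sum: 28 XOR 30 XOR 12 = 14.
The overall nim-sum is X = 14. A row of size p has a winning move iff p XOR X < p (reduce it to p XOR X).
  28: 28 XOR 14 = 18 < 28 — winning move (to 18).
  30: 30 XOR 14 = 16 < 30 — winning move (to 16).
  12: 12 XOR 14 = 2 < 12 — winning move (to 2).
That gives 3 winning moves.

3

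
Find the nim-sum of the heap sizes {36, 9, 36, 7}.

Write each in binary and XOR column by column:
  100100  (36)
  001001  (9)
  100100  (36)
  000111  (7)
  ------
  001110  (14)

14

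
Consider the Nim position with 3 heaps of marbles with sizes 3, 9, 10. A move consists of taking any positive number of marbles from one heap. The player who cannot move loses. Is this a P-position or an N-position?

Compute the nim-sum pairwise:
3 XOR 9 = 10
10 XOR 10 = 0
The nim-sum is 0, so this is a P-position: the player to move is in a losing position under optimal play.

P-position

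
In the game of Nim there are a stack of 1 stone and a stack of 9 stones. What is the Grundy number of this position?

Nim-sum: 1 XOR 9 = 8.

8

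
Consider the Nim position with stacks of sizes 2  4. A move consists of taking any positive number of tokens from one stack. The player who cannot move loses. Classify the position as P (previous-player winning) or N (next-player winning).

N-position

Bitwise XOR of the heap sizes:
  010  (2)
  100  (4)
  ---
  110  (6)
The nim-sum is 6 ≠ 0, so this is an N-position: the player to move can win.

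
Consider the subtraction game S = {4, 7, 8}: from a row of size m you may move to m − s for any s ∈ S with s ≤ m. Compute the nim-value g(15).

0

Compute g(0), g(1), … for moves {4, 7, 8}:
k:     0  1  2  3  4  5  6  7  8  9 10 11 12 13 14 15
g(k):  0  0  0  0  1  1  1  1  2  2  2  2  0  0  0  0
So g(15) = 0.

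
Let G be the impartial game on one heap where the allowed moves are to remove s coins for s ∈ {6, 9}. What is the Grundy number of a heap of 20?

Grundy values for subtraction set {6, 9}:
k:     0  1  2  3  4  5  6  7  8  9 10 11 12 13 14 15 16 17 18 19 20
g(k):  0  0  0  0  0  0  1  1  1  1  1  1  2  2  2  0  0  0  0  0  0
So g(20) = 0.

0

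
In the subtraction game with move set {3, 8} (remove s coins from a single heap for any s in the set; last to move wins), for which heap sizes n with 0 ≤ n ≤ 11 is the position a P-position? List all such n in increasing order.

0, 1, 2, 6, 7, 11

Compute g(0), g(1), … for moves {3, 8}:
g(0) = mex{} = 0
g(1) = mex{} = 0
g(2) = mex{} = 0
g(3) = mex{0} = 1
g(4) = mex{0} = 1
g(5) = mex{0} = 1
g(6) = mex{1} = 0
g(7) = mex{1} = 0
g(8) = mex{0,1} = 2
g(9) = mex{0} = 1
g(10) = mex{0} = 1
g(11) = mex{1,2} = 0
The P-positions (g = 0) in 0..11 are 0, 1, 2, 6, 7, 11.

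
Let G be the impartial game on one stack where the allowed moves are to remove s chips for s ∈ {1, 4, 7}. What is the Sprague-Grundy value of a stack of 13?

0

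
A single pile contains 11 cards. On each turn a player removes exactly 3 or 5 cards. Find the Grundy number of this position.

Compute g(0), g(1), … for moves {3, 5}:
k:     0  1  2  3  4  5  6  7  8  9 10 11
g(k):  0  0  0  1  1  1  2  2  0  0  0  1
So g(11) = 1.

1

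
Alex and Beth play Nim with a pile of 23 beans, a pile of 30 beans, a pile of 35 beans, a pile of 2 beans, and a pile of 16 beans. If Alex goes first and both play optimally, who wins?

Alex wins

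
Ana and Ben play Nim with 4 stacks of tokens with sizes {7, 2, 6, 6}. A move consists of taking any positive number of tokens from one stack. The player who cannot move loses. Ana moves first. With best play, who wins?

Ana wins

Nim-sum: 7 XOR 2 XOR 6 XOR 6 = 5.
The nim-sum is 5 ≠ 0, so this is an N-position: the player to move can win; Ana has a winning move.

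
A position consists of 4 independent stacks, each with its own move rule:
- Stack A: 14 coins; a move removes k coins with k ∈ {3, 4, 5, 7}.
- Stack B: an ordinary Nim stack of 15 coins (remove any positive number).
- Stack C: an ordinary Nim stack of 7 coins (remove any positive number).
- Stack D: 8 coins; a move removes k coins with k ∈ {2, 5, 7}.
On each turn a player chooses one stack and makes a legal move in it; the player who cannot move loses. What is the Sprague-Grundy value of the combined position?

Build the Grundy sequence for stack A with g(k) = mex{g(k−s) : s ∈ {3, 4, 5, 7}, s ≤ k}:
g(0) = mex{} = 0
g(1) = mex{} = 0
g(2) = mex{} = 0
g(3) = mex{0} = 1
g(4) = mex{0} = 1
g(5) = mex{0} = 1
g(6) = mex{0,1} = 2
g(7) = mex{0,1} = 2
g(8) = mex{0,1} = 2
g(9) = mex{0,1,2} = 3
g(10) = mex{1,2} = 0
g(11) = mex{1,2} = 0
g(12) = mex{1,2,3} = 0
g(13) = mex{0,2,3} = 1
g(14) = mex{0,2,3} = 1
So g(14) = 1.
Stack B is a plain Nim stack of size 15, so its Grundy value is 15.
Stack C is a plain Nim stack of size 7, so its Grundy value is 7.
Build the Grundy sequence for stack D with g(k) = mex{g(k−s) : s ∈ {2, 5, 7}, s ≤ k}:
g(0) = mex{} = 0
g(1) = mex{} = 0
g(2) = mex{0} = 1
g(3) = mex{0} = 1
g(4) = mex{1} = 0
g(5) = mex{0,1} = 2
g(6) = mex{0} = 1
g(7) = mex{0,1,2} = 3
g(8) = mex{0,1} = 2
So g(8) = 2.
The value of a disjunctive sum is the nim-sum of the parts.
Combined value = 1 XOR 15 XOR 7 XOR 2 = 11.

11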